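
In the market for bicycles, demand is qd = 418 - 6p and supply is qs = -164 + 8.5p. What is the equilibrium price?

p* = 1164/29

Set qd = qs: 418 - 6p = -164 + 8.5p.
582 = 14.5p, so p* = 1164/29.
q* = 418 − 6(1164/29) = 5138/29.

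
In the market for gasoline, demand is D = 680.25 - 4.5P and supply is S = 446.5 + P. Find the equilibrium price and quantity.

Set D = S: 680.25 - 4.5P = 446.5 + P.
233.75 = 5.5P, so P* = 42.5.
Q* = 680.25 − 4.5(42.5) = 489.

P* = 42.5, Q* = 489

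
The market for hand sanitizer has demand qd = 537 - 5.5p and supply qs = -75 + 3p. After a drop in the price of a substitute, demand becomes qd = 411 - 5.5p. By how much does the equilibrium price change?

Δp = -252/17

Original equilibrium: p* = 72, q* = 141.
New equilibrium: 411 - 5.5p = -75 + 3p, so 486 = 8.5p and p' = 972/17; q' = 411 − 5.5(972/17) = 1641/17.
Change in price: 972/17 − 72 = -252/17.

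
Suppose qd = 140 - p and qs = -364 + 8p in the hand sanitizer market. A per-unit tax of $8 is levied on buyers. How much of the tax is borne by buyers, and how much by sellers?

Pre-tax equilibrium: p* = 56, q* = 84.
Tax on buyers shifts demand to qd = 140 − 1(p + 8) = 132 - p.
132 - p = -364 + 8p gives seller price ps = 496/9; buyers pay pb = 496/9 + 8 = 568/9.
New quantity: q = 140 − 1(568/9) = 692/9.
Buyer burden = 568/9 − 56 = 64/9; seller burden = 56 − 496/9 = 8/9.

Buyers bear 64/9, sellers bear 8/9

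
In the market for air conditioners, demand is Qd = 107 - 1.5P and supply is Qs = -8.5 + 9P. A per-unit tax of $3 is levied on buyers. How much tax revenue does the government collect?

Tax revenue = 3639/14

Pre-tax equilibrium: P* = 11, Q* = 90.5.
Tax on buyers shifts demand to Qd = 107 − 1.5(P + 3) = 102.5 - 1.5P.
102.5 - 1.5P = -8.5 + 9P gives seller price Ps = 74/7; buyers pay Pb = 74/7 + 3 = 95/7.
New quantity: Q = 107 − 1.5(95/7) = 1213/14.
Revenue = 3 × 1213/14 = 3639/14.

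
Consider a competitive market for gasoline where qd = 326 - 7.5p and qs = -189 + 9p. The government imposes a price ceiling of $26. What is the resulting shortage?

Equilibrium price would be p* = 1030/33, so the ceiling at 26 binds.
At p = 26: qd = 326 − 7.5(26) = 131, qs = -189 + 9(26) = 45.
Shortage = 131 − 45 = 86.

Shortage = 86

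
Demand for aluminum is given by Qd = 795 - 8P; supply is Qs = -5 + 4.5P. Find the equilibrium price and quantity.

Set Qd = Qs: 795 - 8P = -5 + 4.5P.
800 = 12.5P, so P* = 64.
Q* = 795 − 8(64) = 283.

P* = 64, Q* = 283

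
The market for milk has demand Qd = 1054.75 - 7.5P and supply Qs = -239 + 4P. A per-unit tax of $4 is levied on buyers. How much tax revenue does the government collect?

Pre-tax equilibrium: P* = 112.5, Q* = 211.
Tax on buyers shifts demand to Qd = 1054.75 − 7.5(P + 4) = 1024.75 - 7.5P.
1024.75 - 7.5P = -239 + 4P gives seller price Ps = 5055/46; buyers pay Pb = 5055/46 + 4 = 5239/46.
New quantity: Q = 1054.75 − 7.5(5239/46) = 4613/23.
Revenue = 4 × 4613/23 = 18452/23.

Tax revenue = 18452/23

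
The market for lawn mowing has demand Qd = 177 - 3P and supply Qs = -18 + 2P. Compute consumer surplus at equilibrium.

Equilibrium: 177 - 3P = -18 + 2P gives P* = 39, Q* = 60.
Demand choke price (Qd = 0): P = 59.
CS = ½(59 − 39)(60) = 600.

Consumer surplus = 600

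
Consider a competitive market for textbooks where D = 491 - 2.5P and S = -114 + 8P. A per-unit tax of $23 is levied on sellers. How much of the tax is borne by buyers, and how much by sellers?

Pre-tax equilibrium: P* = 1210/21, Q* = 7286/21.
Tax on sellers shifts supply to S = -114 + 8(P − 23) = -298 + 8P.
491 - 2.5P = -298 + 8P gives buyer price Pb = 526/7; sellers receive Ps = 526/7 − 23 = 365/7.
New quantity: Q = 491 − 2.5(526/7) = 2122/7.
Buyer burden = 526/7 − 1210/21 = 368/21; seller burden = 1210/21 − 365/7 = 115/21.

Buyers bear 368/21, sellers bear 115/21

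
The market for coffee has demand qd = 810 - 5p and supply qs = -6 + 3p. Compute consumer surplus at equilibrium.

Equilibrium: 810 - 5p = -6 + 3p gives p* = 102, q* = 300.
Demand choke price (qd = 0): p = 162.
CS = ½(162 − 102)(300) = 9000.

Consumer surplus = 9000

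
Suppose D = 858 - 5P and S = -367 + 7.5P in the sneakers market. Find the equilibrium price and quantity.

P* = 98, Q* = 368

Set D = S: 858 - 5P = -367 + 7.5P.
1225 = 12.5P, so P* = 98.
Q* = 858 − 5(98) = 368.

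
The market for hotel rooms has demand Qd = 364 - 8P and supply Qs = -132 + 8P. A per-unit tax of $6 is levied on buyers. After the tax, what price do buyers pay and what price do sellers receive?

Pre-tax equilibrium: P* = 31, Q* = 116.
Tax on buyers shifts demand to Qd = 364 − 8(P + 6) = 316 - 8P.
316 - 8P = -132 + 8P gives seller price Ps = 28; buyers pay Pb = 28 + 6 = 34.
New quantity: Q = 364 − 8(34) = 92.

Buyers pay $34, sellers receive $28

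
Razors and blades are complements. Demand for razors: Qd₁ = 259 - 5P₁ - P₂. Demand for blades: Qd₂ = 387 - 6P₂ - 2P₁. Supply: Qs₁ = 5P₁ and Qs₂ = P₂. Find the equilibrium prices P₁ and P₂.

Market 1: 259 - 5P₁ - P₂ = 5P₁ → 10P₁ + P₂ = 259.
Market 2: 7P₂ + 2P₁ = 387.
Eliminating P₂: 7×(1) − 1×(2) gives 68P₁ = 1426, so P₁ = 713/34.
Back-substitute into (2): P₂ = (387 − 2×713/34) / 7 = 838/17.

P₁ = 713/34, P₂ = 838/17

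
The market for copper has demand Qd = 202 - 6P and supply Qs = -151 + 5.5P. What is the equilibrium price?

Set Qd = Qs: 202 - 6P = -151 + 5.5P.
353 = 11.5P, so P* = 706/23.
Q* = 202 − 6(706/23) = 410/23.

P* = 706/23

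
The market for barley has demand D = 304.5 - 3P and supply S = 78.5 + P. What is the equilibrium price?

P* = 56.5

Set D = S: 304.5 - 3P = 78.5 + P.
226 = 4P, so P* = 56.5.
Q* = 304.5 − 3(56.5) = 135.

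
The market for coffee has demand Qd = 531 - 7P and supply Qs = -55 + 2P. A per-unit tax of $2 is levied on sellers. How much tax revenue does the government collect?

Pre-tax equilibrium: P* = 586/9, Q* = 677/9.
Tax on sellers shifts supply to Qs = -55 + 2(P − 2) = -59 + 2P.
531 - 7P = -59 + 2P gives buyer price Pb = 590/9; sellers receive Ps = 590/9 − 2 = 572/9.
New quantity: Q = 531 − 7(590/9) = 649/9.
Revenue = 2 × 649/9 = 1298/9.

Tax revenue = 1298/9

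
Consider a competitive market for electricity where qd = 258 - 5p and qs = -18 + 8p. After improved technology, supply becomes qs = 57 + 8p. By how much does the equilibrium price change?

Δp = -75/13

Original equilibrium: p* = 276/13, q* = 1974/13.
New equilibrium: 258 - 5p = 57 + 8p, so 201 = 13p and p' = 201/13; q' = 258 − 5(201/13) = 2349/13.
Change in price: 201/13 − 276/13 = -75/13.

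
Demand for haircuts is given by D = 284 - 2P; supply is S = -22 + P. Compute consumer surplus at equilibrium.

Consumer surplus = 1600

Equilibrium: 284 - 2P = -22 + P gives P* = 102, Q* = 80.
Demand choke price (D = 0): P = 142.
CS = ½(142 − 102)(80) = 1600.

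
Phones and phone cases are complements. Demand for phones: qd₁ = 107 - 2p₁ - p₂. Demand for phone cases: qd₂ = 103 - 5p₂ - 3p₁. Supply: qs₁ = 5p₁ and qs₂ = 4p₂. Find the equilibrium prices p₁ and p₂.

p₁ = 43/3, p₂ = 20/3

Market 1: 107 - 2p₁ - p₂ = 5p₁ → 7p₁ + p₂ = 107.
Market 2: 9p₂ + 3p₁ = 103.
Eliminating p₂: 9×(1) − 1×(2) gives 60p₁ = 860, so p₁ = 43/3.
Back-substitute into (2): p₂ = (103 − 3×43/3) / 9 = 20/3.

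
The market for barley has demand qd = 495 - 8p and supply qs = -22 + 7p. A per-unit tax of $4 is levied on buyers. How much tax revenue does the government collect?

Tax revenue = 2452/3

Pre-tax equilibrium: p* = 517/15, q* = 3289/15.
Tax on buyers shifts demand to qd = 495 − 8(p + 4) = 463 - 8p.
463 - 8p = -22 + 7p gives seller price ps = 97/3; buyers pay pb = 97/3 + 4 = 109/3.
New quantity: q = 495 − 8(109/3) = 613/3.
Revenue = 4 × 613/3 = 2452/3.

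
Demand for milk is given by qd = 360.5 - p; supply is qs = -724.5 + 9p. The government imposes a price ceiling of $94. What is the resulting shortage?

Equilibrium price would be p* = 108.5, so the ceiling at 94 binds.
At p = 94: qd = 360.5 − 1(94) = 266.5, qs = -724.5 + 9(94) = 121.5.
Shortage = 266.5 − 121.5 = 145.

Shortage = 145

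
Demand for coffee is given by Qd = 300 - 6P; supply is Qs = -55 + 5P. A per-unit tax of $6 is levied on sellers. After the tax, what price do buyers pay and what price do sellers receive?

Buyers pay $35, sellers receive $29

Pre-tax equilibrium: P* = 355/11, Q* = 1170/11.
Tax on sellers shifts supply to Qs = -55 + 5(P − 6) = -85 + 5P.
300 - 6P = -85 + 5P gives buyer price Pb = 35; sellers receive Ps = 35 − 6 = 29.
New quantity: Q = 300 − 6(35) = 90.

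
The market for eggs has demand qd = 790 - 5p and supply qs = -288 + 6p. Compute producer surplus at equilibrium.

Equilibrium: 790 - 5p = -288 + 6p gives p* = 98, q* = 300.
Supply starts at p = 48 (where qs = 0).
PS = ½(98 − 48)(300) = 7500.

Producer surplus = 7500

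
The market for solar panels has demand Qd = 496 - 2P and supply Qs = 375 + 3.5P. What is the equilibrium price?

P* = 22

Set Qd = Qs: 496 - 2P = 375 + 3.5P.
121 = 5.5P, so P* = 22.
Q* = 496 − 2(22) = 452.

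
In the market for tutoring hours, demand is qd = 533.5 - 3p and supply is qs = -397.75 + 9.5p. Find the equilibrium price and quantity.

Set qd = qs: 533.5 - 3p = -397.75 + 9.5p.
931.25 = 12.5p, so p* = 74.5.
q* = 533.5 − 3(74.5) = 310.

p* = 74.5, q* = 310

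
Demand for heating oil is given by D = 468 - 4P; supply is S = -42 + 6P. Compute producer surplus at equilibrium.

Producer surplus = 5808

Equilibrium: 468 - 4P = -42 + 6P gives P* = 51, Q* = 264.
Supply starts at P = 7 (where S = 0).
PS = ½(51 − 7)(264) = 5808.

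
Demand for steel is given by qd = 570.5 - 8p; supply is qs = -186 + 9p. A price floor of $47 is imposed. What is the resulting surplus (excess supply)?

Surplus = 42.5

Equilibrium price would be p* = 44.5, so the floor at 47 binds.
At p = 47: qd = 194.5, qs = 237.
Surplus = 237 − 194.5 = 42.5.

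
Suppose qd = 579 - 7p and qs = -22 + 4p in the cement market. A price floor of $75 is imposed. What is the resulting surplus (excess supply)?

Surplus = 224

Equilibrium price would be p* = 601/11, so the floor at 75 binds.
At p = 75: qd = 54, qs = 278.
Surplus = 278 − 54 = 224.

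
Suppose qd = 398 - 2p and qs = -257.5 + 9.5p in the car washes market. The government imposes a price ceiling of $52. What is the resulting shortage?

Shortage = 57.5

Equilibrium price would be p* = 57, so the ceiling at 52 binds.
At p = 52: qd = 398 − 2(52) = 294, qs = -257.5 + 9.5(52) = 236.5.
Shortage = 294 − 236.5 = 57.5.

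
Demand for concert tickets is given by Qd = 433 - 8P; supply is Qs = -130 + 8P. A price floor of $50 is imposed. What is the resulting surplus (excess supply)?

Equilibrium price would be P* = 35.1875, so the floor at 50 binds.
At P = 50: Qd = 33, Qs = 270.
Surplus = 270 − 33 = 237.

Surplus = 237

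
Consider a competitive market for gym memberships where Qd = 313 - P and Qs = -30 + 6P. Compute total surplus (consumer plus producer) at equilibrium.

Total surplus = 40656

Equilibrium: 313 - P = -30 + 6P gives P* = 49, Q* = 264.
Demand choke price: P = 313; supply starts at P = 5.
CS = ½(313 − 49)(264) = 34848; PS = ½(49 − 5)(264) = 5808.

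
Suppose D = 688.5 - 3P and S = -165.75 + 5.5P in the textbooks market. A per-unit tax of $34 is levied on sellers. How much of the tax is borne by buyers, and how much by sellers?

Pre-tax equilibrium: P* = 100.5, Q* = 387.
Tax on sellers shifts supply to S = -165.75 + 5.5(P − 34) = -352.75 + 5.5P.
688.5 - 3P = -352.75 + 5.5P gives buyer price Pb = 122.5; sellers receive Ps = 122.5 − 34 = 88.5.
New quantity: Q = 688.5 − 3(122.5) = 321.
Buyer burden = 122.5 − 100.5 = 22; seller burden = 100.5 − 88.5 = 12.

Buyers bear $22, sellers bear $12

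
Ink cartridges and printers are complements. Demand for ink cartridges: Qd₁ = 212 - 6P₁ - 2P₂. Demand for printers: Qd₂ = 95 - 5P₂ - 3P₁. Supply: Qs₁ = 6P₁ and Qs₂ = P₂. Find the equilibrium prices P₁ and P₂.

P₁ = 541/33, P₂ = 84/11

Market 1: 212 - 6P₁ - 2P₂ = 6P₁ → 12P₁ + 2P₂ = 212.
Market 2: 6P₂ + 3P₁ = 95.
Eliminating P₂: 6×(1) − 2×(2) gives 66P₁ = 1082, so P₁ = 541/33.
Back-substitute into (2): P₂ = (95 − 3×541/33) / 6 = 84/11.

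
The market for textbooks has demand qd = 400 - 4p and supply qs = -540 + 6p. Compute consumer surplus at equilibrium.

Consumer surplus = 72

Equilibrium: 400 - 4p = -540 + 6p gives p* = 94, q* = 24.
Demand choke price (qd = 0): p = 100.
CS = ½(100 − 94)(24) = 72.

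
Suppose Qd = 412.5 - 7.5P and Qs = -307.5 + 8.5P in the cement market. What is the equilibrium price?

P* = 45

Set Qd = Qs: 412.5 - 7.5P = -307.5 + 8.5P.
720 = 16P, so P* = 45.
Q* = 412.5 − 7.5(45) = 75.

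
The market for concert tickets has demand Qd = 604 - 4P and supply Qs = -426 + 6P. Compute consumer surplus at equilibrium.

Consumer surplus = 4608

Equilibrium: 604 - 4P = -426 + 6P gives P* = 103, Q* = 192.
Demand choke price (Qd = 0): P = 151.
CS = ½(151 − 103)(192) = 4608.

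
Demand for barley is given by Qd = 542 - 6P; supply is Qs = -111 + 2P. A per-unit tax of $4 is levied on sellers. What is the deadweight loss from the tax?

Pre-tax equilibrium: P* = 81.625, Q* = 52.25.
Tax on sellers shifts supply to Qs = -111 + 2(P − 4) = -119 + 2P.
542 - 6P = -119 + 2P gives buyer price Pb = 82.625; sellers receive Ps = 82.625 − 4 = 78.625.
New quantity: Q = 542 − 6(82.625) = 46.25.
DWL = ½ × 4 × (52.25 − 46.25) = 12.

Deadweight loss = 12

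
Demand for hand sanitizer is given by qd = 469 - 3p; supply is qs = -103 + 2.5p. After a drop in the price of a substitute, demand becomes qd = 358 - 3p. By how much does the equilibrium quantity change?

Δq = -555/11

Original equilibrium: p* = 104, q* = 157.
New equilibrium: 358 - 3p = -103 + 2.5p, so 461 = 5.5p and p' = 922/11; q' = 358 − 3(922/11) = 1172/11.
Change in quantity: 1172/11 − 157 = -555/11.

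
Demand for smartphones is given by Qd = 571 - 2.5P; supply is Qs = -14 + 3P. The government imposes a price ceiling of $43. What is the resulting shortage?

Equilibrium price would be P* = 1170/11, so the ceiling at 43 binds.
At P = 43: Qd = 571 − 2.5(43) = 463.5, Qs = -14 + 3(43) = 115.
Shortage = 463.5 − 115 = 348.5.

Shortage = 348.5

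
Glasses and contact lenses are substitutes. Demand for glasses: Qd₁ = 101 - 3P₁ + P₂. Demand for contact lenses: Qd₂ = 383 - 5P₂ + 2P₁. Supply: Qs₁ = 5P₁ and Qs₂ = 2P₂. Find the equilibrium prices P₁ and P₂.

Market 1: 101 - 3P₁ + P₂ = 5P₁ → 8P₁ - P₂ = 101.
Market 2: 7P₂ - 2P₁ = 383.
Eliminating P₂: 7×(1) + 1×(2) gives 54P₁ = 1090, so P₁ = 545/27.
Back-substitute into (2): P₂ = (383 + 2×545/27) / 7 = 1633/27.

P₁ = 545/27, P₂ = 1633/27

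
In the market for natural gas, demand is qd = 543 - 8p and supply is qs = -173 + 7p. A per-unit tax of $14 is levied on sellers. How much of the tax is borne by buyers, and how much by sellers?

Buyers bear 98/15, sellers bear 112/15

Pre-tax equilibrium: p* = 716/15, q* = 2417/15.
Tax on sellers shifts supply to qs = -173 + 7(p − 14) = -271 + 7p.
543 - 8p = -271 + 7p gives buyer price pb = 814/15; sellers receive ps = 814/15 − 14 = 604/15.
New quantity: q = 543 − 8(814/15) = 1633/15.
Buyer burden = 814/15 − 716/15 = 98/15; seller burden = 716/15 − 604/15 = 112/15.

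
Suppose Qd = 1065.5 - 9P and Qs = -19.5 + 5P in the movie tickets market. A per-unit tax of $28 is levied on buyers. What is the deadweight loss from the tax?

Pre-tax equilibrium: P* = 77.5, Q* = 368.
Tax on buyers shifts demand to Qd = 1065.5 − 9(P + 28) = 813.5 - 9P.
813.5 - 9P = -19.5 + 5P gives seller price Ps = 59.5; buyers pay Pb = 59.5 + 28 = 87.5.
New quantity: Q = 1065.5 − 9(87.5) = 278.
DWL = ½ × 28 × (368 − 278) = 1260.

Deadweight loss = 1260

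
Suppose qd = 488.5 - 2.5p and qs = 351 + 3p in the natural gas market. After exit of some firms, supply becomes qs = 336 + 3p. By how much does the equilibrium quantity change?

Δq = -75/11

Original equilibrium: p* = 25, q* = 426.
New equilibrium: 488.5 - 2.5p = 336 + 3p, so 152.5 = 5.5p and p' = 305/11; q' = 488.5 − 2.5(305/11) = 4611/11.
Change in quantity: 4611/11 − 426 = -75/11.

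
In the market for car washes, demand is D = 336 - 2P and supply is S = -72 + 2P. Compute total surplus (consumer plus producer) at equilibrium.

Total surplus = 8712

Equilibrium: 336 - 2P = -72 + 2P gives P* = 102, Q* = 132.
Demand choke price: P = 168; supply starts at P = 36.
CS = ½(168 − 102)(132) = 4356; PS = ½(102 − 36)(132) = 4356.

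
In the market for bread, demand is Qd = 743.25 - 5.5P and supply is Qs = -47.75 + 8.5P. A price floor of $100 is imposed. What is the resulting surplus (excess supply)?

Surplus = 609

Equilibrium price would be P* = 56.5, so the floor at 100 binds.
At P = 100: Qd = 193.25, Qs = 802.25.
Surplus = 802.25 − 193.25 = 609.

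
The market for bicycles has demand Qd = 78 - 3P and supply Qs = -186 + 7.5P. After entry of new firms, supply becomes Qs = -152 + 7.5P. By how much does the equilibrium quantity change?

Original equilibrium: P* = 176/7, Q* = 18/7.
New equilibrium: 78 - 3P = -152 + 7.5P, so 230 = 10.5P and P' = 460/21; Q' = 78 − 3(460/21) = 86/7.
Change in quantity: 86/7 − 18/7 = 68/7.

ΔQ = 68/7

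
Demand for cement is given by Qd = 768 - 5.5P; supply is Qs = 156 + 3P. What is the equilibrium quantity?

Q* = 372

Set Qd = Qs: 768 - 5.5P = 156 + 3P.
612 = 8.5P, so P* = 72.
Q* = 768 − 5.5(72) = 372.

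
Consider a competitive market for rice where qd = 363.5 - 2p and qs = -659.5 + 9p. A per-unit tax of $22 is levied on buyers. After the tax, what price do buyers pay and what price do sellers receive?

Pre-tax equilibrium: p* = 93, q* = 177.5.
Tax on buyers shifts demand to qd = 363.5 − 2(p + 22) = 319.5 - 2p.
319.5 - 2p = -659.5 + 9p gives seller price ps = 89; buyers pay pb = 89 + 22 = 111.
New quantity: q = 363.5 − 2(111) = 141.5.

Buyers pay $111, sellers receive $89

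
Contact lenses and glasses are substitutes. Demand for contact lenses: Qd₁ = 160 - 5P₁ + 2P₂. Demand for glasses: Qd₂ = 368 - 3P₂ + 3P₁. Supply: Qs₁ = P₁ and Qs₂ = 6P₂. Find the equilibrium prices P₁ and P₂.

Market 1: 160 - 5P₁ + 2P₂ = P₁ → 6P₁ - 2P₂ = 160.
Market 2: 9P₂ - 3P₁ = 368.
Eliminating P₂: 9×(1) + 2×(2) gives 48P₁ = 2176, so P₁ = 136/3.
Back-substitute into (2): P₂ = (368 + 3×136/3) / 9 = 56.

P₁ = 136/3, P₂ = 56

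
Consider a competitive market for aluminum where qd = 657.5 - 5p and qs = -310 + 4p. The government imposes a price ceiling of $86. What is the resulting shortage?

Equilibrium price would be p* = 107.5, so the ceiling at 86 binds.
At p = 86: qd = 657.5 − 5(86) = 227.5, qs = -310 + 4(86) = 34.
Shortage = 227.5 − 34 = 193.5.

Shortage = 193.5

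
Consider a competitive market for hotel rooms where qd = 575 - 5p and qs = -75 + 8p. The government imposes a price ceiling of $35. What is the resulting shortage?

Equilibrium price would be p* = 50, so the ceiling at 35 binds.
At p = 35: qd = 575 − 5(35) = 400, qs = -75 + 8(35) = 205.
Shortage = 400 − 205 = 195.

Shortage = 195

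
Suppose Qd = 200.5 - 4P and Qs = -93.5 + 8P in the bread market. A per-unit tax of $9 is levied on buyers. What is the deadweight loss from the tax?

Pre-tax equilibrium: P* = 24.5, Q* = 102.5.
Tax on buyers shifts demand to Qd = 200.5 − 4(P + 9) = 164.5 - 4P.
164.5 - 4P = -93.5 + 8P gives seller price Ps = 21.5; buyers pay Pb = 21.5 + 9 = 30.5.
New quantity: Q = 200.5 − 4(30.5) = 78.5.
DWL = ½ × 9 × (102.5 − 78.5) = 108.

Deadweight loss = 108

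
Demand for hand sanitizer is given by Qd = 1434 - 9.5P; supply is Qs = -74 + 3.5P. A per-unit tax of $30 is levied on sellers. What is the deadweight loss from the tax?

Pre-tax equilibrium: P* = 116, Q* = 332.
Tax on sellers shifts supply to Qs = -74 + 3.5(P − 30) = -179 + 3.5P.
1434 - 9.5P = -179 + 3.5P gives buyer price Pb = 1613/13; sellers receive Ps = 1613/13 − 30 = 1223/13.
New quantity: Q = 1434 − 9.5(1613/13) = 6637/26.
DWL = ½ × 30 × (332 − 6637/26) = 29925/26.

Deadweight loss = 29925/26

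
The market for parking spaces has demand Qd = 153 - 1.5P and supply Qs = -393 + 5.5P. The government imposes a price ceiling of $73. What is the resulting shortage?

Shortage = 35

Equilibrium price would be P* = 78, so the ceiling at 73 binds.
At P = 73: Qd = 153 − 1.5(73) = 43.5, Qs = -393 + 5.5(73) = 8.5.
Shortage = 43.5 − 8.5 = 35.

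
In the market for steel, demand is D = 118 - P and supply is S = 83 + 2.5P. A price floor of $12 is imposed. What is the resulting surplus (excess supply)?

Surplus = 7

Equilibrium price would be P* = 10, so the floor at 12 binds.
At P = 12: D = 106, S = 113.
Surplus = 113 − 106 = 7.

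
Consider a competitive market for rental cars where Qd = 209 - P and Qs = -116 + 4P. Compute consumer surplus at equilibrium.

Equilibrium: 209 - P = -116 + 4P gives P* = 65, Q* = 144.
Demand choke price (Qd = 0): P = 209.
CS = ½(209 − 65)(144) = 10368.

Consumer surplus = 10368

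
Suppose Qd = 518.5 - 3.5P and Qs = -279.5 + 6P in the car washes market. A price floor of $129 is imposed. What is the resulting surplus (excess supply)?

Surplus = 427.5

Equilibrium price would be P* = 84, so the floor at 129 binds.
At P = 129: Qd = 67, Qs = 494.5.
Surplus = 494.5 − 67 = 427.5.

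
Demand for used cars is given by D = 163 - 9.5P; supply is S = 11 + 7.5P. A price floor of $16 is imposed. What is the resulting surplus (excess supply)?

Surplus = 120

Equilibrium price would be P* = 152/17, so the floor at 16 binds.
At P = 16: D = 11, S = 131.
Surplus = 131 − 11 = 120.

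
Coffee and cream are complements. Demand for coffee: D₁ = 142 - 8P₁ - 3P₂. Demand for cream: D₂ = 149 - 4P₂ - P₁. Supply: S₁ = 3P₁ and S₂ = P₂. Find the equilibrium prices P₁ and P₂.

P₁ = 263/52, P₂ = 1497/52

Market 1: 142 - 8P₁ - 3P₂ = 3P₁ → 11P₁ + 3P₂ = 142.
Market 2: 5P₂ + P₁ = 149.
Eliminating P₂: 5×(1) − 3×(2) gives 52P₁ = 263, so P₁ = 263/52.
Back-substitute into (2): P₂ = (149 − 1×263/52) / 5 = 1497/52.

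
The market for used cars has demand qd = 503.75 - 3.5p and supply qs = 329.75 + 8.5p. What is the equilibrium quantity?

q* = 453

Set qd = qs: 503.75 - 3.5p = 329.75 + 8.5p.
174 = 12p, so p* = 14.5.
q* = 503.75 − 3.5(14.5) = 453.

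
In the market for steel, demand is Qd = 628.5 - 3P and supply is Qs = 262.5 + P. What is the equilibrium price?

P* = 91.5

Set Qd = Qs: 628.5 - 3P = 262.5 + P.
366 = 4P, so P* = 91.5.
Q* = 628.5 − 3(91.5) = 354.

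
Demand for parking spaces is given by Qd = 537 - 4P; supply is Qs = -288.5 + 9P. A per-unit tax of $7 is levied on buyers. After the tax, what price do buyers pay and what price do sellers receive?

Buyers pay 1777/26, sellers receive 1595/26

Pre-tax equilibrium: P* = 63.5, Q* = 283.
Tax on buyers shifts demand to Qd = 537 − 4(P + 7) = 509 - 4P.
509 - 4P = -288.5 + 9P gives seller price Ps = 1595/26; buyers pay Pb = 1595/26 + 7 = 1777/26.
New quantity: Q = 537 − 4(1777/26) = 3427/13.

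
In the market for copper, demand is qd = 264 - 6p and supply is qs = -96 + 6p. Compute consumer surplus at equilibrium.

Consumer surplus = 588

Equilibrium: 264 - 6p = -96 + 6p gives p* = 30, q* = 84.
Demand choke price (qd = 0): p = 44.
CS = ½(44 − 30)(84) = 588.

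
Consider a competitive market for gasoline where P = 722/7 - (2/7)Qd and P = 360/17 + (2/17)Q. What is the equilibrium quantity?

Q* = 4877/24

Set the two price expressions equal: 722/7 - (2/7)Q = 360/17 + (2/17)Q.
9754/119 = (48/119)Q, so Q* = 4877/24.
P* = 722/7 − (2/7)(4877/24) = 541/12.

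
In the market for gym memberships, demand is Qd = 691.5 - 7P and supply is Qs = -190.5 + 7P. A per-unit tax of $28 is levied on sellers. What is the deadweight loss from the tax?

Pre-tax equilibrium: P* = 63, Q* = 250.5.
Tax on sellers shifts supply to Qs = -190.5 + 7(P − 28) = -386.5 + 7P.
691.5 - 7P = -386.5 + 7P gives buyer price Pb = 77; sellers receive Ps = 77 − 28 = 49.
New quantity: Q = 691.5 − 7(77) = 152.5.
DWL = ½ × 28 × (250.5 − 152.5) = 1372.

Deadweight loss = 1372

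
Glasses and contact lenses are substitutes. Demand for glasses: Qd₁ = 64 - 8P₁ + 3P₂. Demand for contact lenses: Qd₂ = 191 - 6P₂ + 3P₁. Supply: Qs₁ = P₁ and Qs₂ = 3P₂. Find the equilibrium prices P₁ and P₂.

Market 1: 64 - 8P₁ + 3P₂ = P₁ → 9P₁ - 3P₂ = 64.
Market 2: 9P₂ - 3P₁ = 191.
Eliminating P₂: 9×(1) + 3×(2) gives 72P₁ = 1149, so P₁ = 383/24.
Back-substitute into (2): P₂ = (191 + 3×383/24) / 9 = 637/24.

P₁ = 383/24, P₂ = 637/24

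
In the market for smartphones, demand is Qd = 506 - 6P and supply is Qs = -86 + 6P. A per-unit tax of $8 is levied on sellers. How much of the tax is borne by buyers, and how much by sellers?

Pre-tax equilibrium: P* = 148/3, Q* = 210.
Tax on sellers shifts supply to Qs = -86 + 6(P − 8) = -134 + 6P.
506 - 6P = -134 + 6P gives buyer price Pb = 160/3; sellers receive Ps = 160/3 − 8 = 136/3.
New quantity: Q = 506 − 6(160/3) = 186.
Buyer burden = 160/3 − 148/3 = 4; seller burden = 148/3 − 136/3 = 4.

Buyers bear $4, sellers bear $4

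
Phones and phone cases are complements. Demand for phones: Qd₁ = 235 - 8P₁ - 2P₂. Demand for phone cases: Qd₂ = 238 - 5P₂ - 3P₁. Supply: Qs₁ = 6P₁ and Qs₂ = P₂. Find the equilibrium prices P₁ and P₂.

Market 1: 235 - 8P₁ - 2P₂ = 6P₁ → 14P₁ + 2P₂ = 235.
Market 2: 6P₂ + 3P₁ = 238.
Eliminating P₂: 6×(1) − 2×(2) gives 78P₁ = 934, so P₁ = 467/39.
Back-substitute into (2): P₂ = (238 − 3×467/39) / 6 = 2627/78.

P₁ = 467/39, P₂ = 2627/78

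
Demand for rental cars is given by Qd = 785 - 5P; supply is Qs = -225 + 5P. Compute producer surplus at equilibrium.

Equilibrium: 785 - 5P = -225 + 5P gives P* = 101, Q* = 280.
Supply starts at P = 45 (where Qs = 0).
PS = ½(101 − 45)(280) = 7840.

Producer surplus = 7840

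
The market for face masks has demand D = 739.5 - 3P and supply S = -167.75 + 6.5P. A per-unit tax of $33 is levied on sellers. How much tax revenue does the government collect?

Tax revenue = 241560/19

Pre-tax equilibrium: P* = 95.5, Q* = 453.
Tax on sellers shifts supply to S = -167.75 + 6.5(P − 33) = -382.25 + 6.5P.
739.5 - 3P = -382.25 + 6.5P gives buyer price Pb = 4487/38; sellers receive Ps = 4487/38 − 33 = 3233/38.
New quantity: Q = 739.5 − 3(4487/38) = 7320/19.
Revenue = 33 × 7320/19 = 241560/19.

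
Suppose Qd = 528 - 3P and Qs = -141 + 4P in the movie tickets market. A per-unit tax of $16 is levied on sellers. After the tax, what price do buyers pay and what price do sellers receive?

Pre-tax equilibrium: P* = 669/7, Q* = 1689/7.
Tax on sellers shifts supply to Qs = -141 + 4(P − 16) = -205 + 4P.
528 - 3P = -205 + 4P gives buyer price Pb = 733/7; sellers receive Ps = 733/7 − 16 = 621/7.
New quantity: Q = 528 − 3(733/7) = 1497/7.

Buyers pay 733/7, sellers receive 621/7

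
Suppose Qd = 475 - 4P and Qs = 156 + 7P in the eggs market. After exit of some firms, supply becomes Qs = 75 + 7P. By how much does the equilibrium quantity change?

Original equilibrium: P* = 29, Q* = 359.
New equilibrium: 475 - 4P = 75 + 7P, so 400 = 11P and P' = 400/11; Q' = 475 − 4(400/11) = 3625/11.
Change in quantity: 3625/11 − 359 = -324/11.

ΔQ = -324/11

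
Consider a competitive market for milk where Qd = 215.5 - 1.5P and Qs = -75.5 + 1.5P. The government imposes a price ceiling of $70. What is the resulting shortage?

Shortage = 81

Equilibrium price would be P* = 97, so the ceiling at 70 binds.
At P = 70: Qd = 215.5 − 1.5(70) = 110.5, Qs = -75.5 + 1.5(70) = 29.5.
Shortage = 110.5 − 29.5 = 81.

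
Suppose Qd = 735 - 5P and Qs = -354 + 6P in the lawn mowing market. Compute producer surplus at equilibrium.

Equilibrium: 735 - 5P = -354 + 6P gives P* = 99, Q* = 240.
Supply starts at P = 59 (where Qs = 0).
PS = ½(99 − 59)(240) = 4800.

Producer surplus = 4800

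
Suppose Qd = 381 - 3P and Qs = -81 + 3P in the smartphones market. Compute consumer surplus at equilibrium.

Equilibrium: 381 - 3P = -81 + 3P gives P* = 77, Q* = 150.
Demand choke price (Qd = 0): P = 127.
CS = ½(127 − 77)(150) = 3750.

Consumer surplus = 3750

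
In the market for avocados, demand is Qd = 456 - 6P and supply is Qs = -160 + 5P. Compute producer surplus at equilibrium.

Equilibrium: 456 - 6P = -160 + 5P gives P* = 56, Q* = 120.
Supply starts at P = 32 (where Qs = 0).
PS = ½(56 − 32)(120) = 1440.

Producer surplus = 1440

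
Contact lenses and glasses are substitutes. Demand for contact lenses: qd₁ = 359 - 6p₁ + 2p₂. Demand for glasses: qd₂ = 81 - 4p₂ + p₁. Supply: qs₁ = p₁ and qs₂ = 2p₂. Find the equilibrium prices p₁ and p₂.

Market 1: 359 - 6p₁ + 2p₂ = p₁ → 7p₁ - 2p₂ = 359.
Market 2: 6p₂ - p₁ = 81.
Eliminating p₂: 6×(1) + 2×(2) gives 40p₁ = 2316, so p₁ = 57.9.
Back-substitute into (2): p₂ = (81 + 1×57.9) / 6 = 23.15.

p₁ = 57.9, p₂ = 23.15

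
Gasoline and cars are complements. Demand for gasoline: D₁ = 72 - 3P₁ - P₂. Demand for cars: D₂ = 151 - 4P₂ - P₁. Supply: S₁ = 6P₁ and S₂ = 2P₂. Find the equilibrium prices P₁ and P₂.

Market 1: 72 - 3P₁ - P₂ = 6P₁ → 9P₁ + P₂ = 72.
Market 2: 6P₂ + P₁ = 151.
Eliminating P₂: 6×(1) − 1×(2) gives 53P₁ = 281, so P₁ = 281/53.
Back-substitute into (2): P₂ = (151 − 1×281/53) / 6 = 1287/53.

P₁ = 281/53, P₂ = 1287/53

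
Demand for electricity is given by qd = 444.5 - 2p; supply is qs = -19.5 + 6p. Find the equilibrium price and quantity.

Set qd = qs: 444.5 - 2p = -19.5 + 6p.
464 = 8p, so p* = 58.
q* = 444.5 − 2(58) = 328.5.

p* = 58, q* = 328.5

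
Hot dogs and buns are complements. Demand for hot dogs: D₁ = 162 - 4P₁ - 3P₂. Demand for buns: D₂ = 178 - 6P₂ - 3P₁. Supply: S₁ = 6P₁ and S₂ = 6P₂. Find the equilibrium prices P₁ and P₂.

P₁ = 470/37, P₂ = 1294/111

Market 1: 162 - 4P₁ - 3P₂ = 6P₁ → 10P₁ + 3P₂ = 162.
Market 2: 12P₂ + 3P₁ = 178.
Eliminating P₂: 12×(1) − 3×(2) gives 111P₁ = 1410, so P₁ = 470/37.
Back-substitute into (2): P₂ = (178 − 3×470/37) / 12 = 1294/111.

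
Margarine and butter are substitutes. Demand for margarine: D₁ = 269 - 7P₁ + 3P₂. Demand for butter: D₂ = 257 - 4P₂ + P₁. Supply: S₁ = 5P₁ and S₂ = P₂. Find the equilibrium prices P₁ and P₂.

Market 1: 269 - 7P₁ + 3P₂ = 5P₁ → 12P₁ - 3P₂ = 269.
Market 2: 5P₂ - P₁ = 257.
Eliminating P₂: 5×(1) + 3×(2) gives 57P₁ = 2116, so P₁ = 2116/57.
Back-substitute into (2): P₂ = (257 + 1×2116/57) / 5 = 3353/57.

P₁ = 2116/57, P₂ = 3353/57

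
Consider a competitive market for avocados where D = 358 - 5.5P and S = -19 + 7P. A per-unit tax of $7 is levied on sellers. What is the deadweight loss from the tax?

Pre-tax equilibrium: P* = 30.16, Q* = 192.12.
Tax on sellers shifts supply to S = -19 + 7(P − 7) = -68 + 7P.
358 - 5.5P = -68 + 7P gives buyer price Pb = 34.08; sellers receive Ps = 34.08 − 7 = 27.08.
New quantity: Q = 358 − 5.5(34.08) = 170.56.
DWL = ½ × 7 × (192.12 − 170.56) = 75.46.

Deadweight loss = 75.46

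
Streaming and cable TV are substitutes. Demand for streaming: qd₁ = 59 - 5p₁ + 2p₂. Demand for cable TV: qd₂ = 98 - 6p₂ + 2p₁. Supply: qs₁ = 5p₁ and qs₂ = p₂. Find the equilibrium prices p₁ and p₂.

p₁ = 203/22, p₂ = 183/11

Market 1: 59 - 5p₁ + 2p₂ = 5p₁ → 10p₁ - 2p₂ = 59.
Market 2: 7p₂ - 2p₁ = 98.
Eliminating p₂: 7×(1) + 2×(2) gives 66p₁ = 609, so p₁ = 203/22.
Back-substitute into (2): p₂ = (98 + 2×203/22) / 7 = 183/11.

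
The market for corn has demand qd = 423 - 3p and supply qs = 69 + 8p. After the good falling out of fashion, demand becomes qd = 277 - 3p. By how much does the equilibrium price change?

Δp = -146/11

Original equilibrium: p* = 354/11, q* = 3591/11.
New equilibrium: 277 - 3p = 69 + 8p, so 208 = 11p and p' = 208/11; q' = 277 − 3(208/11) = 2423/11.
Change in price: 208/11 − 354/11 = -146/11.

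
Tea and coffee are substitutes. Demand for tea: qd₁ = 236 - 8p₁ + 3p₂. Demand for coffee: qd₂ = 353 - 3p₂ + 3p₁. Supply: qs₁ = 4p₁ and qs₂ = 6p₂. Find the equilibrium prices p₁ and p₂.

p₁ = 1061/33, p₂ = 1648/33

Market 1: 236 - 8p₁ + 3p₂ = 4p₁ → 12p₁ - 3p₂ = 236.
Market 2: 9p₂ - 3p₁ = 353.
Eliminating p₂: 9×(1) + 3×(2) gives 99p₁ = 3183, so p₁ = 1061/33.
Back-substitute into (2): p₂ = (353 + 3×1061/33) / 9 = 1648/33.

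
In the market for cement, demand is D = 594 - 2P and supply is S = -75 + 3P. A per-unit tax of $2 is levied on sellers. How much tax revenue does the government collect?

Pre-tax equilibrium: P* = 133.8, Q* = 326.4.
Tax on sellers shifts supply to S = -75 + 3(P − 2) = -81 + 3P.
594 - 2P = -81 + 3P gives buyer price Pb = 135; sellers receive Ps = 135 − 2 = 133.
New quantity: Q = 594 − 2(135) = 324.
Revenue = 2 × 324 = 648.

Tax revenue = 648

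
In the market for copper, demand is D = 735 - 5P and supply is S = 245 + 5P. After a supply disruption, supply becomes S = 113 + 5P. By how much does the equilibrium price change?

ΔP = 13.2

Original equilibrium: P* = 49, Q* = 490.
New equilibrium: 735 - 5P = 113 + 5P, so 622 = 10P and P' = 62.2; Q' = 735 − 5(62.2) = 424.
Change in price: 62.2 − 49 = 13.2.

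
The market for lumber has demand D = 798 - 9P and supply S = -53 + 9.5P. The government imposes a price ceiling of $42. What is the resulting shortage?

Shortage = 74

Equilibrium price would be P* = 46, so the ceiling at 42 binds.
At P = 42: D = 798 − 9(42) = 420, S = -53 + 9.5(42) = 346.
Shortage = 420 − 346 = 74.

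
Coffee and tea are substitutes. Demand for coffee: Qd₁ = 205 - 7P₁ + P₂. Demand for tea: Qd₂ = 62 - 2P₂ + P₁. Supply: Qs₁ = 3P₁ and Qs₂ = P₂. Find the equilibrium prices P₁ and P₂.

Market 1: 205 - 7P₁ + P₂ = 3P₁ → 10P₁ - P₂ = 205.
Market 2: 3P₂ - P₁ = 62.
Eliminating P₂: 3×(1) + 1×(2) gives 29P₁ = 677, so P₁ = 677/29.
Back-substitute into (2): P₂ = (62 + 1×677/29) / 3 = 825/29.

P₁ = 677/29, P₂ = 825/29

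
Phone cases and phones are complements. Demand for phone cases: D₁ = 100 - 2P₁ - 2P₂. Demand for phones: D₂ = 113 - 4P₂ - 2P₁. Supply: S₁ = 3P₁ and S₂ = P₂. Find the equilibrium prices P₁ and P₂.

P₁ = 274/21, P₂ = 365/21

Market 1: 100 - 2P₁ - 2P₂ = 3P₁ → 5P₁ + 2P₂ = 100.
Market 2: 5P₂ + 2P₁ = 113.
Eliminating P₂: 5×(1) − 2×(2) gives 21P₁ = 274, so P₁ = 274/21.
Back-substitute into (2): P₂ = (113 − 2×274/21) / 5 = 365/21.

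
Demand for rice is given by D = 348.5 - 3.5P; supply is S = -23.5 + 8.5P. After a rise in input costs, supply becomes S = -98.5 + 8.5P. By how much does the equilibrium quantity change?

Original equilibrium: P* = 31, Q* = 240.
New equilibrium: 348.5 - 3.5P = -98.5 + 8.5P, so 447 = 12P and P' = 37.25; Q' = 348.5 − 3.5(37.25) = 218.125.
Change in quantity: 218.125 − 240 = -21.875.

ΔQ = -21.875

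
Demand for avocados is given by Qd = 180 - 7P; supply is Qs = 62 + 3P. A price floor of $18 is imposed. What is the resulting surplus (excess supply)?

Surplus = 62

Equilibrium price would be P* = 11.8, so the floor at 18 binds.
At P = 18: Qd = 54, Qs = 116.
Surplus = 116 − 54 = 62.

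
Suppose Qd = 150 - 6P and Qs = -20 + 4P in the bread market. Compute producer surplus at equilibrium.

Producer surplus = 288

Equilibrium: 150 - 6P = -20 + 4P gives P* = 17, Q* = 48.
Supply starts at P = 5 (where Qs = 0).
PS = ½(17 − 5)(48) = 288.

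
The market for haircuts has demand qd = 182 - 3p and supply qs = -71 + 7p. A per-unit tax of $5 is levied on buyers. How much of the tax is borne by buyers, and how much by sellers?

Pre-tax equilibrium: p* = 25.3, q* = 106.1.
Tax on buyers shifts demand to qd = 182 − 3(p + 5) = 167 - 3p.
167 - 3p = -71 + 7p gives seller price ps = 23.8; buyers pay pb = 23.8 + 5 = 28.8.
New quantity: q = 182 − 3(28.8) = 95.6.
Buyer burden = 28.8 − 25.3 = 3.5; seller burden = 25.3 − 23.8 = 1.5.

Buyers bear $3.5, sellers bear $1.5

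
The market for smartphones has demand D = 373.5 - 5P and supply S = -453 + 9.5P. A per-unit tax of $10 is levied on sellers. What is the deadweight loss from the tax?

Pre-tax equilibrium: P* = 57, Q* = 88.5.
Tax on sellers shifts supply to S = -453 + 9.5(P − 10) = -548 + 9.5P.
373.5 - 5P = -548 + 9.5P gives buyer price Pb = 1843/29; sellers receive Ps = 1843/29 − 10 = 1553/29.
New quantity: Q = 373.5 − 5(1843/29) = 3233/58.
DWL = ½ × 10 × (88.5 − 3233/58) = 4750/29.

Deadweight loss = 4750/29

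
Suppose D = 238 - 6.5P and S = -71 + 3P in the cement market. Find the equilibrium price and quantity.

Set D = S: 238 - 6.5P = -71 + 3P.
309 = 9.5P, so P* = 618/19.
Q* = 238 − 6.5(618/19) = 505/19.

P* = 618/19, Q* = 505/19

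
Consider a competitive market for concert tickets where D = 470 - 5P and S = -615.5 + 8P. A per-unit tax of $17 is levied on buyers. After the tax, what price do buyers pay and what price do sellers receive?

Pre-tax equilibrium: P* = 83.5, Q* = 52.5.
Tax on buyers shifts demand to D = 470 − 5(P + 17) = 385 - 5P.
385 - 5P = -615.5 + 8P gives seller price Ps = 2001/26; buyers pay Pb = 2001/26 + 17 = 2443/26.
New quantity: Q = 470 − 5(2443/26) = 5/26.

Buyers pay 2443/26, sellers receive 2001/26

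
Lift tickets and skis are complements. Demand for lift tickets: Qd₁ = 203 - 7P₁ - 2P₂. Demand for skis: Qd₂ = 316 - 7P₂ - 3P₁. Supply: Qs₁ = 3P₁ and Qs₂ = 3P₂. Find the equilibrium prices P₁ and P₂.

P₁ = 699/47, P₂ = 2551/94

Market 1: 203 - 7P₁ - 2P₂ = 3P₁ → 10P₁ + 2P₂ = 203.
Market 2: 10P₂ + 3P₁ = 316.
Eliminating P₂: 10×(1) − 2×(2) gives 94P₁ = 1398, so P₁ = 699/47.
Back-substitute into (2): P₂ = (316 − 3×699/47) / 10 = 2551/94.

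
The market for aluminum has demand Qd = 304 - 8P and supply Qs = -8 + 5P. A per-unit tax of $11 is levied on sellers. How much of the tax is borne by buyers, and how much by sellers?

Buyers bear 55/13, sellers bear 88/13

Pre-tax equilibrium: P* = 24, Q* = 112.
Tax on sellers shifts supply to Qs = -8 + 5(P − 11) = -63 + 5P.
304 - 8P = -63 + 5P gives buyer price Pb = 367/13; sellers receive Ps = 367/13 − 11 = 224/13.
New quantity: Q = 304 − 8(367/13) = 1016/13.
Buyer burden = 367/13 − 24 = 55/13; seller burden = 24 − 224/13 = 88/13.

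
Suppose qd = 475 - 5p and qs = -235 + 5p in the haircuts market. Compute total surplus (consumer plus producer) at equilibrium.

Total surplus = 2880

Equilibrium: 475 - 5p = -235 + 5p gives p* = 71, q* = 120.
Demand choke price: p = 95; supply starts at p = 47.
CS = ½(95 − 71)(120) = 1440; PS = ½(71 − 47)(120) = 1440.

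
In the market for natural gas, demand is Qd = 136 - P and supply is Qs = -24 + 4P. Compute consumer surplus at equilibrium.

Equilibrium: 136 - P = -24 + 4P gives P* = 32, Q* = 104.
Demand choke price (Qd = 0): P = 136.
CS = ½(136 − 32)(104) = 5408.

Consumer surplus = 5408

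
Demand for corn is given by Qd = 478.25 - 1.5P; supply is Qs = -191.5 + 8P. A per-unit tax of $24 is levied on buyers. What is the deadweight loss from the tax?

Pre-tax equilibrium: P* = 70.5, Q* = 372.5.
Tax on buyers shifts demand to Qd = 478.25 − 1.5(P + 24) = 442.25 - 1.5P.
442.25 - 1.5P = -191.5 + 8P gives seller price Ps = 2535/38; buyers pay Pb = 2535/38 + 24 = 3447/38.
New quantity: Q = 478.25 − 1.5(3447/38) = 13003/38.
DWL = ½ × 24 × (372.5 − 13003/38) = 6912/19.

Deadweight loss = 6912/19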